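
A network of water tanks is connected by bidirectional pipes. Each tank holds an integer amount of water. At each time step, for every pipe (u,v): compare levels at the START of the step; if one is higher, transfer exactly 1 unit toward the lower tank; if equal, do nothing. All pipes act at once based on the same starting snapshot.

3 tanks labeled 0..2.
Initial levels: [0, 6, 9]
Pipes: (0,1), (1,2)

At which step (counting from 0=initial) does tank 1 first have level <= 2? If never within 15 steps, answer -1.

Step 1: flows [1->0,2->1] -> levels [1 6 8]
Step 2: flows [1->0,2->1] -> levels [2 6 7]
Step 3: flows [1->0,2->1] -> levels [3 6 6]
Step 4: flows [1->0,1=2] -> levels [4 5 6]
Step 5: flows [1->0,2->1] -> levels [5 5 5]
Step 6: flows [0=1,1=2] -> levels [5 5 5]
  -> stable; tank 1 stays at 5 > 2
Tank 1 never reaches <=2 within 15 steps

Answer: -1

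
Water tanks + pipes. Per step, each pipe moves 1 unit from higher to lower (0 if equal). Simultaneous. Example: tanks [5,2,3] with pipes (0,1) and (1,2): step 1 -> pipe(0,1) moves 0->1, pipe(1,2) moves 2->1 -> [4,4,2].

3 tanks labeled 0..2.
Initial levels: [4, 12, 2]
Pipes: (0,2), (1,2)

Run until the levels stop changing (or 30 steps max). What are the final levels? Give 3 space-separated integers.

Step 1: flows [0->2,1->2] -> levels [3 11 4]
Step 2: flows [2->0,1->2] -> levels [4 10 4]
Step 3: flows [0=2,1->2] -> levels [4 9 5]
Step 4: flows [2->0,1->2] -> levels [5 8 5]
Step 5: flows [0=2,1->2] -> levels [5 7 6]
Step 6: flows [2->0,1->2] -> levels [6 6 6]
Step 7: flows [0=2,1=2] -> levels [6 6 6]
  -> stable (no change)

Answer: 6 6 6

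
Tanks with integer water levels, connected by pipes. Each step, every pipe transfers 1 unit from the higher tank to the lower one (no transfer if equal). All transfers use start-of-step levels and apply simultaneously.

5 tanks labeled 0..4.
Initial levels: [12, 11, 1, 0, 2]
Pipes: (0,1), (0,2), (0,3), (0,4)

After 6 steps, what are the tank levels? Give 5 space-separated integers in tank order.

Answer: 7 7 4 4 4

Derivation:
Step 1: flows [0->1,0->2,0->3,0->4] -> levels [8 12 2 1 3]
Step 2: flows [1->0,0->2,0->3,0->4] -> levels [6 11 3 2 4]
Step 3: flows [1->0,0->2,0->3,0->4] -> levels [4 10 4 3 5]
Step 4: flows [1->0,0=2,0->3,4->0] -> levels [5 9 4 4 4]
Step 5: flows [1->0,0->2,0->3,0->4] -> levels [3 8 5 5 5]
Step 6: flows [1->0,2->0,3->0,4->0] -> levels [7 7 4 4 4]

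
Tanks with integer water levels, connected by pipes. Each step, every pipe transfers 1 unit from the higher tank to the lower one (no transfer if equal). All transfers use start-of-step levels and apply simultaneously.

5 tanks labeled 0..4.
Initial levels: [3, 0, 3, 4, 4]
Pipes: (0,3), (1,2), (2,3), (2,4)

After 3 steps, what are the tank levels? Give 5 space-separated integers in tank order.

Answer: 4 1 4 2 3

Derivation:
Step 1: flows [3->0,2->1,3->2,4->2] -> levels [4 1 4 2 3]
Step 2: flows [0->3,2->1,2->3,2->4] -> levels [3 2 1 4 4]
Step 3: flows [3->0,1->2,3->2,4->2] -> levels [4 1 4 2 3]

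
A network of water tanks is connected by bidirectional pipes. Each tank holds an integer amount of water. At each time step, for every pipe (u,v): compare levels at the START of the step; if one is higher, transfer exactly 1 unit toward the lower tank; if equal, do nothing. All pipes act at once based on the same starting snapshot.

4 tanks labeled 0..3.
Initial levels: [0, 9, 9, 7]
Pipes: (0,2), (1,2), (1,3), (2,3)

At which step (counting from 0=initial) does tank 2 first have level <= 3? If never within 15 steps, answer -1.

Step 1: flows [2->0,1=2,1->3,2->3] -> levels [1 8 7 9]
Step 2: flows [2->0,1->2,3->1,3->2] -> levels [2 8 8 7]
Step 3: flows [2->0,1=2,1->3,2->3] -> levels [3 7 6 9]
Step 4: flows [2->0,1->2,3->1,3->2] -> levels [4 7 7 7]
Step 5: flows [2->0,1=2,1=3,2=3] -> levels [5 7 6 7]
Step 6: flows [2->0,1->2,1=3,3->2] -> levels [6 6 7 6]
Step 7: flows [2->0,2->1,1=3,2->3] -> levels [7 7 4 7]
Step 8: flows [0->2,1->2,1=3,3->2] -> levels [6 6 7 6]
  -> period-2 cycle (repeats step 6); tank 2 never drops to <=3
Tank 2 never reaches <=3 within 15 steps

Answer: -1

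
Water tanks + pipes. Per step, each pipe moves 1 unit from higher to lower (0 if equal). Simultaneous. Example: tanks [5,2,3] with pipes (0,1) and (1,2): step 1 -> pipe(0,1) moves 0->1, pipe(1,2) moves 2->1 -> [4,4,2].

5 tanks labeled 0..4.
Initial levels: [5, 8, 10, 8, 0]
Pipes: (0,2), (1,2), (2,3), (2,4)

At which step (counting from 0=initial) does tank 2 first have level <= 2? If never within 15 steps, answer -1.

Answer: -1

Derivation:
Step 1: flows [2->0,2->1,2->3,2->4] -> levels [6 9 6 9 1]
Step 2: flows [0=2,1->2,3->2,2->4] -> levels [6 8 7 8 2]
Step 3: flows [2->0,1->2,3->2,2->4] -> levels [7 7 7 7 3]
Step 4: flows [0=2,1=2,2=3,2->4] -> levels [7 7 6 7 4]
Step 5: flows [0->2,1->2,3->2,2->4] -> levels [6 6 8 6 5]
Step 6: flows [2->0,2->1,2->3,2->4] -> levels [7 7 4 7 6]
Step 7: flows [0->2,1->2,3->2,4->2] -> levels [6 6 8 6 5]
  -> period-2 cycle (repeats step 5); tank 2 never drops to <=2
Tank 2 never reaches <=2 within 15 steps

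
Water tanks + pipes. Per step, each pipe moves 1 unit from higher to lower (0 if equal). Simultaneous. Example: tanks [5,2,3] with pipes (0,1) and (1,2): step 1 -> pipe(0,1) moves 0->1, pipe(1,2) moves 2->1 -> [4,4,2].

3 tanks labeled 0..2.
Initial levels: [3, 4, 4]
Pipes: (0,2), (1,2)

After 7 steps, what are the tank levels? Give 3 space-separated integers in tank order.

Answer: 4 4 3

Derivation:
Step 1: flows [2->0,1=2] -> levels [4 4 3]
Step 2: flows [0->2,1->2] -> levels [3 3 5]
Step 3: flows [2->0,2->1] -> levels [4 4 3]
  -> period-2 cycle: step 3 state = step 1 state
  -> state at step 7: (7-1) mod 2 = 0, same as step 1 -> [4 4 3]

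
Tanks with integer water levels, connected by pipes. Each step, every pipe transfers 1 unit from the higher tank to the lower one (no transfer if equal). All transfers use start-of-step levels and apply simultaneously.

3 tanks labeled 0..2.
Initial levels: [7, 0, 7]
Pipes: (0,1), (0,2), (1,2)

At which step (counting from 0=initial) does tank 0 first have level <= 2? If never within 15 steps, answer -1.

Step 1: flows [0->1,0=2,2->1] -> levels [6 2 6]
Step 2: flows [0->1,0=2,2->1] -> levels [5 4 5]
Step 3: flows [0->1,0=2,2->1] -> levels [4 6 4]
Step 4: flows [1->0,0=2,1->2] -> levels [5 4 5]
  -> period-2 cycle (repeats step 2); tank 0 never drops to <=2
Tank 0 never reaches <=2 within 15 steps

Answer: -1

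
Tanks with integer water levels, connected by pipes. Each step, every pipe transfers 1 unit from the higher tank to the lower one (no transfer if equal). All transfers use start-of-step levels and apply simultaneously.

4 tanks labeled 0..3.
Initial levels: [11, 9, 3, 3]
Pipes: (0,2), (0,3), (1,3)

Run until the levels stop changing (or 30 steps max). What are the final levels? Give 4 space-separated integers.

Step 1: flows [0->2,0->3,1->3] -> levels [9 8 4 5]
Step 2: flows [0->2,0->3,1->3] -> levels [7 7 5 7]
Step 3: flows [0->2,0=3,1=3] -> levels [6 7 6 7]
Step 4: flows [0=2,3->0,1=3] -> levels [7 7 6 6]
Step 5: flows [0->2,0->3,1->3] -> levels [5 6 7 8]
Step 6: flows [2->0,3->0,3->1] -> levels [7 7 6 6]
  -> period-2 cycle: step 6 state = step 4 state; never stabilizes
  -> state at step 30: (30-4) mod 2 = 0, same as step 4 -> [7 7 6 6]

Answer: 7 7 6 6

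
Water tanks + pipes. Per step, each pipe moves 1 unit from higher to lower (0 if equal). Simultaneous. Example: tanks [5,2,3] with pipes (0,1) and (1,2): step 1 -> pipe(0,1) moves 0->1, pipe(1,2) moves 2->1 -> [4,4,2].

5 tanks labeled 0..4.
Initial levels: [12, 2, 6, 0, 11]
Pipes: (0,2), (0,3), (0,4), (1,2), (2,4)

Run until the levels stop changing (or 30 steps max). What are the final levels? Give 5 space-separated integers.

Step 1: flows [0->2,0->3,0->4,2->1,4->2] -> levels [9 3 7 1 11]
Step 2: flows [0->2,0->3,4->0,2->1,4->2] -> levels [8 4 8 2 9]
Step 3: flows [0=2,0->3,4->0,2->1,4->2] -> levels [8 5 8 3 7]
Step 4: flows [0=2,0->3,0->4,2->1,2->4] -> levels [6 6 6 4 9]
Step 5: flows [0=2,0->3,4->0,1=2,4->2] -> levels [6 6 7 5 7]
Step 6: flows [2->0,0->3,4->0,2->1,2=4] -> levels [7 7 5 6 6]
Step 7: flows [0->2,0->3,0->4,1->2,4->2] -> levels [4 6 8 7 6]
Step 8: flows [2->0,3->0,4->0,2->1,2->4] -> levels [7 7 5 6 6]
  -> period-2 cycle: step 8 state = step 6 state; never stabilizes
  -> state at step 30: (30-6) mod 2 = 0, same as step 6 -> [7 7 5 6 6]

Answer: 7 7 5 6 6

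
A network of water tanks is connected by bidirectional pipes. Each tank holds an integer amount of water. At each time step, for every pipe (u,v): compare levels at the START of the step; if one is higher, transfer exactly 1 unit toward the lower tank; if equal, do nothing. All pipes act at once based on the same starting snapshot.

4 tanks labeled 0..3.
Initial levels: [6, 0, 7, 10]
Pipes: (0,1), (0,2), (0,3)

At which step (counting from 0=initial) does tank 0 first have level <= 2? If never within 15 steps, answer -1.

Step 1: flows [0->1,2->0,3->0] -> levels [7 1 6 9]
Step 2: flows [0->1,0->2,3->0] -> levels [6 2 7 8]
Step 3: flows [0->1,2->0,3->0] -> levels [7 3 6 7]
Step 4: flows [0->1,0->2,0=3] -> levels [5 4 7 7]
Step 5: flows [0->1,2->0,3->0] -> levels [6 5 6 6]
Step 6: flows [0->1,0=2,0=3] -> levels [5 6 6 6]
Step 7: flows [1->0,2->0,3->0] -> levels [8 5 5 5]
Step 8: flows [0->1,0->2,0->3] -> levels [5 6 6 6]
  -> period-2 cycle (repeats step 6); tank 0 never drops to <=2
Tank 0 never reaches <=2 within 15 steps

Answer: -1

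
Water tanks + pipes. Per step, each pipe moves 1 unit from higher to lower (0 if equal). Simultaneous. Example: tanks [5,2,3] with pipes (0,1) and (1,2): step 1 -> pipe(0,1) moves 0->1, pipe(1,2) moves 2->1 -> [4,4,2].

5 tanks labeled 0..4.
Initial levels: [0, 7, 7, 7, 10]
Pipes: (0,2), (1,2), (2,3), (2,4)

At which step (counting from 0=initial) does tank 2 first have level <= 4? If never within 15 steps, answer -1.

Answer: 6

Derivation:
Step 1: flows [2->0,1=2,2=3,4->2] -> levels [1 7 7 7 9]
Step 2: flows [2->0,1=2,2=3,4->2] -> levels [2 7 7 7 8]
Step 3: flows [2->0,1=2,2=3,4->2] -> levels [3 7 7 7 7]
Step 4: flows [2->0,1=2,2=3,2=4] -> levels [4 7 6 7 7]
Step 5: flows [2->0,1->2,3->2,4->2] -> levels [5 6 8 6 6]
Step 6: flows [2->0,2->1,2->3,2->4] -> levels [6 7 4 7 7]
Tank 2 first reaches <=4 at step 6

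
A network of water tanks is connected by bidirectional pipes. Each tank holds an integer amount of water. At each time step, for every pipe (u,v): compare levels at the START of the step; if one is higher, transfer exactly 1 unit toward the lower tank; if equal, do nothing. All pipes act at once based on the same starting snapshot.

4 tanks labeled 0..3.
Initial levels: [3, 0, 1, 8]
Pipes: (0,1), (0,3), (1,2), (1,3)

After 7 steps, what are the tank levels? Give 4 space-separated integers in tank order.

Answer: 3 4 2 3

Derivation:
Step 1: flows [0->1,3->0,2->1,3->1] -> levels [3 3 0 6]
Step 2: flows [0=1,3->0,1->2,3->1] -> levels [4 3 1 4]
Step 3: flows [0->1,0=3,1->2,3->1] -> levels [3 4 2 3]
Step 4: flows [1->0,0=3,1->2,1->3] -> levels [4 1 3 4]
Step 5: flows [0->1,0=3,2->1,3->1] -> levels [3 4 2 3]
  -> period-2 cycle: step 5 state = step 3 state
  -> state at step 7: (7-3) mod 2 = 0, same as step 3 -> [3 4 2 3]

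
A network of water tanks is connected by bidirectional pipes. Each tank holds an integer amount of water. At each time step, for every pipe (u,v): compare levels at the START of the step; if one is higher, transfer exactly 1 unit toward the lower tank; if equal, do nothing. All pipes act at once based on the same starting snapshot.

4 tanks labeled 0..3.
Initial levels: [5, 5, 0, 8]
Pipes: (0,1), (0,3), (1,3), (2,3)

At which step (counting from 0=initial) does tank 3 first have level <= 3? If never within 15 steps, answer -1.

Step 1: flows [0=1,3->0,3->1,3->2] -> levels [6 6 1 5]
Step 2: flows [0=1,0->3,1->3,3->2] -> levels [5 5 2 6]
Step 3: flows [0=1,3->0,3->1,3->2] -> levels [6 6 3 3]
Tank 3 first reaches <=3 at step 3

Answer: 3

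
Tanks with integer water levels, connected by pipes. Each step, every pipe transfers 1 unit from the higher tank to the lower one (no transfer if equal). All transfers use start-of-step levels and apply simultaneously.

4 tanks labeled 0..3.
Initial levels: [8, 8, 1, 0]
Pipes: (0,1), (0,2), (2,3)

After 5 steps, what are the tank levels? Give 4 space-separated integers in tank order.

Answer: 5 6 3 3

Derivation:
Step 1: flows [0=1,0->2,2->3] -> levels [7 8 1 1]
Step 2: flows [1->0,0->2,2=3] -> levels [7 7 2 1]
Step 3: flows [0=1,0->2,2->3] -> levels [6 7 2 2]
Step 4: flows [1->0,0->2,2=3] -> levels [6 6 3 2]
Step 5: flows [0=1,0->2,2->3] -> levels [5 6 3 3]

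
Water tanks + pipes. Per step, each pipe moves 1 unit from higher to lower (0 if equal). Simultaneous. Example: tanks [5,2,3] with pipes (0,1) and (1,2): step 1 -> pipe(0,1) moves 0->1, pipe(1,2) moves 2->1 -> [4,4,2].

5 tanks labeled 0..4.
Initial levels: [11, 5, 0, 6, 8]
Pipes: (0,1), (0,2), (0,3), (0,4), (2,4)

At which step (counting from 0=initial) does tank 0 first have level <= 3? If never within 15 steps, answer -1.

Step 1: flows [0->1,0->2,0->3,0->4,4->2] -> levels [7 6 2 7 8]
Step 2: flows [0->1,0->2,0=3,4->0,4->2] -> levels [6 7 4 7 6]
Step 3: flows [1->0,0->2,3->0,0=4,4->2] -> levels [7 6 6 6 5]
Step 4: flows [0->1,0->2,0->3,0->4,2->4] -> levels [3 7 6 7 7]
Tank 0 first reaches <=3 at step 4

Answer: 4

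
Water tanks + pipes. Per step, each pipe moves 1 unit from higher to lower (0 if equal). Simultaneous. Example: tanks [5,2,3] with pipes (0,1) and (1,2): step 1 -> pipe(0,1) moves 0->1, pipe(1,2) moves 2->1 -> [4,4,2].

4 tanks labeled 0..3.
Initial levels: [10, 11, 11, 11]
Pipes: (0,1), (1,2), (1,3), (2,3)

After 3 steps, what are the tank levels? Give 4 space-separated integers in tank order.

Step 1: flows [1->0,1=2,1=3,2=3] -> levels [11 10 11 11]
Step 2: flows [0->1,2->1,3->1,2=3] -> levels [10 13 10 10]
Step 3: flows [1->0,1->2,1->3,2=3] -> levels [11 10 11 11]

Answer: 11 10 11 11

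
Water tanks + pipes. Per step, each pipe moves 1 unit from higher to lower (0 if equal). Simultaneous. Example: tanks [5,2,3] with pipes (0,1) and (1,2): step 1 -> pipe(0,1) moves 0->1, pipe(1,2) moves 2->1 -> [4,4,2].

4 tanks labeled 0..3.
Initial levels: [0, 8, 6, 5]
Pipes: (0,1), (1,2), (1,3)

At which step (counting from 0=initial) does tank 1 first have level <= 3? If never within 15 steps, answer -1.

Answer: -1

Derivation:
Step 1: flows [1->0,1->2,1->3] -> levels [1 5 7 6]
Step 2: flows [1->0,2->1,3->1] -> levels [2 6 6 5]
Step 3: flows [1->0,1=2,1->3] -> levels [3 4 6 6]
Step 4: flows [1->0,2->1,3->1] -> levels [4 5 5 5]
Step 5: flows [1->0,1=2,1=3] -> levels [5 4 5 5]
Step 6: flows [0->1,2->1,3->1] -> levels [4 7 4 4]
Step 7: flows [1->0,1->2,1->3] -> levels [5 4 5 5]
  -> period-2 cycle (repeats step 5); tank 1 never drops to <=3
Tank 1 never reaches <=3 within 15 steps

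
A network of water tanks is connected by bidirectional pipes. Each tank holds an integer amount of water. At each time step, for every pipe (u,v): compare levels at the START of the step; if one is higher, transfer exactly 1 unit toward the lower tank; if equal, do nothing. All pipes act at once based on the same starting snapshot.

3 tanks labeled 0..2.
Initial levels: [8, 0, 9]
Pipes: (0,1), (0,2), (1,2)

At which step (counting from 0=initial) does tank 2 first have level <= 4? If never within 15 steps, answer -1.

Step 1: flows [0->1,2->0,2->1] -> levels [8 2 7]
Step 2: flows [0->1,0->2,2->1] -> levels [6 4 7]
Step 3: flows [0->1,2->0,2->1] -> levels [6 6 5]
Step 4: flows [0=1,0->2,1->2] -> levels [5 5 7]
Step 5: flows [0=1,2->0,2->1] -> levels [6 6 5]
  -> period-2 cycle (repeats step 3); tank 2 never drops to <=4
Tank 2 never reaches <=4 within 15 steps

Answer: -1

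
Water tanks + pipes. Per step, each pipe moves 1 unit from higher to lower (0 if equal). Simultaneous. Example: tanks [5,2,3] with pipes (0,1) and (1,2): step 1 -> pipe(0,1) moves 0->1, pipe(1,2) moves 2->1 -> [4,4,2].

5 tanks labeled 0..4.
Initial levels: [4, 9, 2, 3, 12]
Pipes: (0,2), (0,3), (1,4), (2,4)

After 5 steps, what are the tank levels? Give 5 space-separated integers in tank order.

Step 1: flows [0->2,0->3,4->1,4->2] -> levels [2 10 4 4 10]
Step 2: flows [2->0,3->0,1=4,4->2] -> levels [4 10 4 3 9]
Step 3: flows [0=2,0->3,1->4,4->2] -> levels [3 9 5 4 9]
Step 4: flows [2->0,3->0,1=4,4->2] -> levels [5 9 5 3 8]
Step 5: flows [0=2,0->3,1->4,4->2] -> levels [4 8 6 4 8]

Answer: 4 8 6 4 8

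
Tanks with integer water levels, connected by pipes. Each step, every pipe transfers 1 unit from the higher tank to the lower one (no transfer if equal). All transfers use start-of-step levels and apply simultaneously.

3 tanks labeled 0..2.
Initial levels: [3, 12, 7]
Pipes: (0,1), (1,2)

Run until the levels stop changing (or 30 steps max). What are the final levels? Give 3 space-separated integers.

Answer: 8 6 8

Derivation:
Step 1: flows [1->0,1->2] -> levels [4 10 8]
Step 2: flows [1->0,1->2] -> levels [5 8 9]
Step 3: flows [1->0,2->1] -> levels [6 8 8]
Step 4: flows [1->0,1=2] -> levels [7 7 8]
Step 5: flows [0=1,2->1] -> levels [7 8 7]
Step 6: flows [1->0,1->2] -> levels [8 6 8]
Step 7: flows [0->1,2->1] -> levels [7 8 7]
  -> period-2 cycle: step 7 state = step 5 state; never stabilizes
  -> state at step 30: (30-5) mod 2 = 1, same as step 6 -> [8 6 8]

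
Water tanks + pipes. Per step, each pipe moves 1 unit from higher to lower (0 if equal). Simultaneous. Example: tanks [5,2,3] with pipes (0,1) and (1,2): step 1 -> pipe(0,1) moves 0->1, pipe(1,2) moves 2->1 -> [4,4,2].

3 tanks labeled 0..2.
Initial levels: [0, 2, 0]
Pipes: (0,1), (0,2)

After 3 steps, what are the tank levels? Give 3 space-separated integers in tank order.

Step 1: flows [1->0,0=2] -> levels [1 1 0]
Step 2: flows [0=1,0->2] -> levels [0 1 1]
Step 3: flows [1->0,2->0] -> levels [2 0 0]

Answer: 2 0 0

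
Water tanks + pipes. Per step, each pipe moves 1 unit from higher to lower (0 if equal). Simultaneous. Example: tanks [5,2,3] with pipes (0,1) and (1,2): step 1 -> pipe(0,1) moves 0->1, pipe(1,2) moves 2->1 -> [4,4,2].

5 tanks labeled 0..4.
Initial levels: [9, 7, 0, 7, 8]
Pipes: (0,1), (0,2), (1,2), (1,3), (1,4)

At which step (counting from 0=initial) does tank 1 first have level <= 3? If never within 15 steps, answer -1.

Answer: -1

Derivation:
Step 1: flows [0->1,0->2,1->2,1=3,4->1] -> levels [7 8 2 7 7]
Step 2: flows [1->0,0->2,1->2,1->3,1->4] -> levels [7 4 4 8 8]
Step 3: flows [0->1,0->2,1=2,3->1,4->1] -> levels [5 7 5 7 7]
Step 4: flows [1->0,0=2,1->2,1=3,1=4] -> levels [6 5 6 7 7]
Step 5: flows [0->1,0=2,2->1,3->1,4->1] -> levels [5 9 5 6 6]
Step 6: flows [1->0,0=2,1->2,1->3,1->4] -> levels [6 5 6 7 7]
  -> period-2 cycle (repeats step 4); tank 1 never drops to <=3
Tank 1 never reaches <=3 within 15 steps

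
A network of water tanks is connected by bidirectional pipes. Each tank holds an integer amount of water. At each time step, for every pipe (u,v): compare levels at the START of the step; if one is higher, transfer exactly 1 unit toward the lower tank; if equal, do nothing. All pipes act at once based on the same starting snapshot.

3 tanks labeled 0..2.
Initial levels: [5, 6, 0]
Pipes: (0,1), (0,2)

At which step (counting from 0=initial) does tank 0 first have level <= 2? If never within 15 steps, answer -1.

Answer: -1

Derivation:
Step 1: flows [1->0,0->2] -> levels [5 5 1]
Step 2: flows [0=1,0->2] -> levels [4 5 2]
Step 3: flows [1->0,0->2] -> levels [4 4 3]
Step 4: flows [0=1,0->2] -> levels [3 4 4]
Step 5: flows [1->0,2->0] -> levels [5 3 3]
Step 6: flows [0->1,0->2] -> levels [3 4 4]
  -> period-2 cycle (repeats step 4); tank 0 never drops to <=2
Tank 0 never reaches <=2 within 15 steps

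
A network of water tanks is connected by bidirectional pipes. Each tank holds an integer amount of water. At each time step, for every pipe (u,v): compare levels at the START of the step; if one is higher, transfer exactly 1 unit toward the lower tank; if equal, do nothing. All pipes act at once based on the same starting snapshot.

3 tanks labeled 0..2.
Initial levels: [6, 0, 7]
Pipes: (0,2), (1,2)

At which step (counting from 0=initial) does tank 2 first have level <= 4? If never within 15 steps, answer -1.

Step 1: flows [2->0,2->1] -> levels [7 1 5]
Step 2: flows [0->2,2->1] -> levels [6 2 5]
Step 3: flows [0->2,2->1] -> levels [5 3 5]
Step 4: flows [0=2,2->1] -> levels [5 4 4]
Tank 2 first reaches <=4 at step 4

Answer: 4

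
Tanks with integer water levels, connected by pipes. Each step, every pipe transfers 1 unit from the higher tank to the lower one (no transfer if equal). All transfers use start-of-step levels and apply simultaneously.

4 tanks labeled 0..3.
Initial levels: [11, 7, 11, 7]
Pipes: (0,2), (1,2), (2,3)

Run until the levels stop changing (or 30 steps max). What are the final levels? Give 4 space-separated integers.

Step 1: flows [0=2,2->1,2->3] -> levels [11 8 9 8]
Step 2: flows [0->2,2->1,2->3] -> levels [10 9 8 9]
Step 3: flows [0->2,1->2,3->2] -> levels [9 8 11 8]
Step 4: flows [2->0,2->1,2->3] -> levels [10 9 8 9]
  -> period-2 cycle: step 4 state = step 2 state; never stabilizes
  -> state at step 30: (30-2) mod 2 = 0, same as step 2 -> [10 9 8 9]

Answer: 10 9 8 9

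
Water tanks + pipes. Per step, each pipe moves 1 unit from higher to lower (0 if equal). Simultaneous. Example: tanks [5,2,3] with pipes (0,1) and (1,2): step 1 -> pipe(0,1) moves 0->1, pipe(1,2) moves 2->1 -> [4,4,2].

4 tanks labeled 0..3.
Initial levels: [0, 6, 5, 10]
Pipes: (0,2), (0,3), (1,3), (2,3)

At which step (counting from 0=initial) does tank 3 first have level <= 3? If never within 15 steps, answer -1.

Step 1: flows [2->0,3->0,3->1,3->2] -> levels [2 7 5 7]
Step 2: flows [2->0,3->0,1=3,3->2] -> levels [4 7 5 5]
Step 3: flows [2->0,3->0,1->3,2=3] -> levels [6 6 4 5]
Step 4: flows [0->2,0->3,1->3,3->2] -> levels [4 5 6 6]
Step 5: flows [2->0,3->0,3->1,2=3] -> levels [6 6 5 4]
Step 6: flows [0->2,0->3,1->3,2->3] -> levels [4 5 5 7]
Step 7: flows [2->0,3->0,3->1,3->2] -> levels [6 6 5 4]
  -> period-2 cycle (repeats step 5); tank 3 never drops to <=3
Tank 3 never reaches <=3 within 15 steps

Answer: -1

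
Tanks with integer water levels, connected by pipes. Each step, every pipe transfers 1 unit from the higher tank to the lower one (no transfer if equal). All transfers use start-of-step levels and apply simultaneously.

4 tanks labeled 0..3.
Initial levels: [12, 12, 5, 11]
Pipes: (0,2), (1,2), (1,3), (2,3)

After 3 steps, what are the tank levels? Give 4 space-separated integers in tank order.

Answer: 11 10 8 11

Derivation:
Step 1: flows [0->2,1->2,1->3,3->2] -> levels [11 10 8 11]
Step 2: flows [0->2,1->2,3->1,3->2] -> levels [10 10 11 9]
Step 3: flows [2->0,2->1,1->3,2->3] -> levels [11 10 8 11]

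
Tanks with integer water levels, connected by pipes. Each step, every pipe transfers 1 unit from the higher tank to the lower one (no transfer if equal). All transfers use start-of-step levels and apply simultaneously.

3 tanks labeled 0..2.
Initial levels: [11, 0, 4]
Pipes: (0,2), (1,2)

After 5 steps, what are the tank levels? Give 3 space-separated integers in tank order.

Step 1: flows [0->2,2->1] -> levels [10 1 4]
Step 2: flows [0->2,2->1] -> levels [9 2 4]
Step 3: flows [0->2,2->1] -> levels [8 3 4]
Step 4: flows [0->2,2->1] -> levels [7 4 4]
Step 5: flows [0->2,1=2] -> levels [6 4 5]

Answer: 6 4 5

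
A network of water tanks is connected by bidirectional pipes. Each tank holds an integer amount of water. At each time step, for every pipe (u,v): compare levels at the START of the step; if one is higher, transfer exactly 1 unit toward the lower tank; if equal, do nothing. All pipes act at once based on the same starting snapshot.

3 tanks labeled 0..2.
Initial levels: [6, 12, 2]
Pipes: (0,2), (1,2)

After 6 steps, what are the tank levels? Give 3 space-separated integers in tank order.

Step 1: flows [0->2,1->2] -> levels [5 11 4]
Step 2: flows [0->2,1->2] -> levels [4 10 6]
Step 3: flows [2->0,1->2] -> levels [5 9 6]
Step 4: flows [2->0,1->2] -> levels [6 8 6]
Step 5: flows [0=2,1->2] -> levels [6 7 7]
Step 6: flows [2->0,1=2] -> levels [7 7 6]

Answer: 7 7 6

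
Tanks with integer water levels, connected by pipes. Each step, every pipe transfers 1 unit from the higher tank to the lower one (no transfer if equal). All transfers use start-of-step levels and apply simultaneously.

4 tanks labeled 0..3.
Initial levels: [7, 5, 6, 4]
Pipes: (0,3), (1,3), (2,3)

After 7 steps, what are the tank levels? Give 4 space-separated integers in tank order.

Step 1: flows [0->3,1->3,2->3] -> levels [6 4 5 7]
Step 2: flows [3->0,3->1,3->2] -> levels [7 5 6 4]
  -> period-2 cycle: step 2 state = step 0 state
  -> state at step 7: (7-0) mod 2 = 1, same as step 1 -> [6 4 5 7]

Answer: 6 4 5 7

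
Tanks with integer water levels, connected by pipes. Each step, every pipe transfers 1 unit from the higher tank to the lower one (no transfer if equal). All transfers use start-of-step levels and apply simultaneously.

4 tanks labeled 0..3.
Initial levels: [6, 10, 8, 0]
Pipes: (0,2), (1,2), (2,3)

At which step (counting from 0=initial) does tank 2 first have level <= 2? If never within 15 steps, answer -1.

Answer: -1

Derivation:
Step 1: flows [2->0,1->2,2->3] -> levels [7 9 7 1]
Step 2: flows [0=2,1->2,2->3] -> levels [7 8 7 2]
Step 3: flows [0=2,1->2,2->3] -> levels [7 7 7 3]
Step 4: flows [0=2,1=2,2->3] -> levels [7 7 6 4]
Step 5: flows [0->2,1->2,2->3] -> levels [6 6 7 5]
Step 6: flows [2->0,2->1,2->3] -> levels [7 7 4 6]
Step 7: flows [0->2,1->2,3->2] -> levels [6 6 7 5]
  -> period-2 cycle (repeats step 5); tank 2 never drops to <=2
Tank 2 never reaches <=2 within 15 steps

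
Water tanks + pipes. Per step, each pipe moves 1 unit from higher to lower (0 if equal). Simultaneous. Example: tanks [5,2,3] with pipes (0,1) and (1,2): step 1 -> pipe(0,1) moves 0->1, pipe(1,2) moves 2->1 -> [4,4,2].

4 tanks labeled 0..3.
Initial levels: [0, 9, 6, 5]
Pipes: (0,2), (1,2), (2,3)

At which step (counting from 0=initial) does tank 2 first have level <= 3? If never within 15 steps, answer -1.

Answer: 5

Derivation:
Step 1: flows [2->0,1->2,2->3] -> levels [1 8 5 6]
Step 2: flows [2->0,1->2,3->2] -> levels [2 7 6 5]
Step 3: flows [2->0,1->2,2->3] -> levels [3 6 5 6]
Step 4: flows [2->0,1->2,3->2] -> levels [4 5 6 5]
Step 5: flows [2->0,2->1,2->3] -> levels [5 6 3 6]
Tank 2 first reaches <=3 at step 5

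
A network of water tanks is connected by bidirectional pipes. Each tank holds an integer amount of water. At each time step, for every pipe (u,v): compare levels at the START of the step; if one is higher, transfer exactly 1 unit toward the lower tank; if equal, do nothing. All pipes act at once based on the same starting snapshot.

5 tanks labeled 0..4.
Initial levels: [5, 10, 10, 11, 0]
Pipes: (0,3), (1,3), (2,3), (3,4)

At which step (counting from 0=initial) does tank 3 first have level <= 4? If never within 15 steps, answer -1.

Answer: -1

Derivation:
Step 1: flows [3->0,3->1,3->2,3->4] -> levels [6 11 11 7 1]
Step 2: flows [3->0,1->3,2->3,3->4] -> levels [7 10 10 7 2]
Step 3: flows [0=3,1->3,2->3,3->4] -> levels [7 9 9 8 3]
Step 4: flows [3->0,1->3,2->3,3->4] -> levels [8 8 8 8 4]
Step 5: flows [0=3,1=3,2=3,3->4] -> levels [8 8 8 7 5]
Step 6: flows [0->3,1->3,2->3,3->4] -> levels [7 7 7 9 6]
Step 7: flows [3->0,3->1,3->2,3->4] -> levels [8 8 8 5 7]
Step 8: flows [0->3,1->3,2->3,4->3] -> levels [7 7 7 9 6]
  -> period-2 cycle (repeats step 6); tank 3 never drops to <=4
Tank 3 never reaches <=4 within 15 steps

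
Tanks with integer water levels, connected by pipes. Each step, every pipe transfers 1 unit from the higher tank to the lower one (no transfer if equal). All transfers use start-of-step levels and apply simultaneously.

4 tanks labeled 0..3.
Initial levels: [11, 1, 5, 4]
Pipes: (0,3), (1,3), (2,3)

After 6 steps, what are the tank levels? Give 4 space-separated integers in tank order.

Answer: 7 5 5 4

Derivation:
Step 1: flows [0->3,3->1,2->3] -> levels [10 2 4 5]
Step 2: flows [0->3,3->1,3->2] -> levels [9 3 5 4]
Step 3: flows [0->3,3->1,2->3] -> levels [8 4 4 5]
Step 4: flows [0->3,3->1,3->2] -> levels [7 5 5 4]
Step 5: flows [0->3,1->3,2->3] -> levels [6 4 4 7]
Step 6: flows [3->0,3->1,3->2] -> levels [7 5 5 4]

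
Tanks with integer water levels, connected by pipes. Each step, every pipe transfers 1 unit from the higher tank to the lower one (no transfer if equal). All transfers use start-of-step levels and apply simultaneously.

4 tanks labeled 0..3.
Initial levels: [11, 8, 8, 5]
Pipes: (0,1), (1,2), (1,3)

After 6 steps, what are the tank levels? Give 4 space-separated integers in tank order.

Answer: 8 8 8 8

Derivation:
Step 1: flows [0->1,1=2,1->3] -> levels [10 8 8 6]
Step 2: flows [0->1,1=2,1->3] -> levels [9 8 8 7]
Step 3: flows [0->1,1=2,1->3] -> levels [8 8 8 8]
Step 4: flows [0=1,1=2,1=3] -> levels [8 8 8 8]
  -> stable; steps 5..6 unchanged -> [8 8 8 8]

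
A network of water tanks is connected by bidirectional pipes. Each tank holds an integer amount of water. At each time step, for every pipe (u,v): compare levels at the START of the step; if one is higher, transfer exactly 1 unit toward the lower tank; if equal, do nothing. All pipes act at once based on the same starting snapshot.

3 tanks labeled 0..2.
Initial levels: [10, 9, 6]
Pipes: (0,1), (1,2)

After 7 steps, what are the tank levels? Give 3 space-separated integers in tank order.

Answer: 8 9 8

Derivation:
Step 1: flows [0->1,1->2] -> levels [9 9 7]
Step 2: flows [0=1,1->2] -> levels [9 8 8]
Step 3: flows [0->1,1=2] -> levels [8 9 8]
Step 4: flows [1->0,1->2] -> levels [9 7 9]
Step 5: flows [0->1,2->1] -> levels [8 9 8]
  -> period-2 cycle: step 5 state = step 3 state
  -> state at step 7: (7-3) mod 2 = 0, same as step 3 -> [8 9 8]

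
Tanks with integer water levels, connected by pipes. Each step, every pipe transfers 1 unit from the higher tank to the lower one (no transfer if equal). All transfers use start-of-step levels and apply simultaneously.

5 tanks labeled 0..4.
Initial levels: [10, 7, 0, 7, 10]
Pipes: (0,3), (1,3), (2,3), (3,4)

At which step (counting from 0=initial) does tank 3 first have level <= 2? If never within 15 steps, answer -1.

Answer: -1

Derivation:
Step 1: flows [0->3,1=3,3->2,4->3] -> levels [9 7 1 8 9]
Step 2: flows [0->3,3->1,3->2,4->3] -> levels [8 8 2 8 8]
Step 3: flows [0=3,1=3,3->2,3=4] -> levels [8 8 3 7 8]
Step 4: flows [0->3,1->3,3->2,4->3] -> levels [7 7 4 9 7]
Step 5: flows [3->0,3->1,3->2,3->4] -> levels [8 8 5 5 8]
Step 6: flows [0->3,1->3,2=3,4->3] -> levels [7 7 5 8 7]
Step 7: flows [3->0,3->1,3->2,3->4] -> levels [8 8 6 4 8]
Step 8: flows [0->3,1->3,2->3,4->3] -> levels [7 7 5 8 7]
  -> period-2 cycle (repeats step 6); tank 3 never drops to <=2
Tank 3 never reaches <=2 within 15 steps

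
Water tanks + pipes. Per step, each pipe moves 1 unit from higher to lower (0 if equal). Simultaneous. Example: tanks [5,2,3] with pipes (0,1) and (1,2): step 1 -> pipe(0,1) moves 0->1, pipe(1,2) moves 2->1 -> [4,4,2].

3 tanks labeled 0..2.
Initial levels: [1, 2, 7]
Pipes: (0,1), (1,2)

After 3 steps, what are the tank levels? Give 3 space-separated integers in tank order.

Answer: 3 3 4

Derivation:
Step 1: flows [1->0,2->1] -> levels [2 2 6]
Step 2: flows [0=1,2->1] -> levels [2 3 5]
Step 3: flows [1->0,2->1] -> levels [3 3 4]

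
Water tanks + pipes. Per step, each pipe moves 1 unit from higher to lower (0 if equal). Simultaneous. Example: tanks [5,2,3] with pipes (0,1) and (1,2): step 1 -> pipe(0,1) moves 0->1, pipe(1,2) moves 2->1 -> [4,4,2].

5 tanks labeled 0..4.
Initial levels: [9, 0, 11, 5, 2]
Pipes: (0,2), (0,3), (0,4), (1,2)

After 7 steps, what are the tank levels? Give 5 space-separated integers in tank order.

Step 1: flows [2->0,0->3,0->4,2->1] -> levels [8 1 9 6 3]
Step 2: flows [2->0,0->3,0->4,2->1] -> levels [7 2 7 7 4]
Step 3: flows [0=2,0=3,0->4,2->1] -> levels [6 3 6 7 5]
Step 4: flows [0=2,3->0,0->4,2->1] -> levels [6 4 5 6 6]
Step 5: flows [0->2,0=3,0=4,2->1] -> levels [5 5 5 6 6]
Step 6: flows [0=2,3->0,4->0,1=2] -> levels [7 5 5 5 5]
Step 7: flows [0->2,0->3,0->4,1=2] -> levels [4 5 6 6 6]

Answer: 4 5 6 6 6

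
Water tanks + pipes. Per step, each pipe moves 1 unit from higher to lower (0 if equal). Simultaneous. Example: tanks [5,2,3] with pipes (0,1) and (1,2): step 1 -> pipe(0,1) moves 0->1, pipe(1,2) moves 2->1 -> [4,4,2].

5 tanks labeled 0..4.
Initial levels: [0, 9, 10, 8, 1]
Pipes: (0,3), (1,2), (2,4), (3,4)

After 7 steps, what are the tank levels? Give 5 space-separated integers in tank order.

Answer: 4 6 7 6 5

Derivation:
Step 1: flows [3->0,2->1,2->4,3->4] -> levels [1 10 8 6 3]
Step 2: flows [3->0,1->2,2->4,3->4] -> levels [2 9 8 4 5]
Step 3: flows [3->0,1->2,2->4,4->3] -> levels [3 8 8 4 5]
Step 4: flows [3->0,1=2,2->4,4->3] -> levels [4 8 7 4 5]
Step 5: flows [0=3,1->2,2->4,4->3] -> levels [4 7 7 5 5]
Step 6: flows [3->0,1=2,2->4,3=4] -> levels [5 7 6 4 6]
Step 7: flows [0->3,1->2,2=4,4->3] -> levels [4 6 7 6 5]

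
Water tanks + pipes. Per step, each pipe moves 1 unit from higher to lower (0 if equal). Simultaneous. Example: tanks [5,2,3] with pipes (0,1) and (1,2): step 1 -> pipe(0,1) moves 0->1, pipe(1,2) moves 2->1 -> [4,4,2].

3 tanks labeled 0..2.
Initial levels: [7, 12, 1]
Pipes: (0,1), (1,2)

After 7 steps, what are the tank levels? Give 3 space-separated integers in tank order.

Answer: 6 8 6

Derivation:
Step 1: flows [1->0,1->2] -> levels [8 10 2]
Step 2: flows [1->0,1->2] -> levels [9 8 3]
Step 3: flows [0->1,1->2] -> levels [8 8 4]
Step 4: flows [0=1,1->2] -> levels [8 7 5]
Step 5: flows [0->1,1->2] -> levels [7 7 6]
Step 6: flows [0=1,1->2] -> levels [7 6 7]
Step 7: flows [0->1,2->1] -> levels [6 8 6]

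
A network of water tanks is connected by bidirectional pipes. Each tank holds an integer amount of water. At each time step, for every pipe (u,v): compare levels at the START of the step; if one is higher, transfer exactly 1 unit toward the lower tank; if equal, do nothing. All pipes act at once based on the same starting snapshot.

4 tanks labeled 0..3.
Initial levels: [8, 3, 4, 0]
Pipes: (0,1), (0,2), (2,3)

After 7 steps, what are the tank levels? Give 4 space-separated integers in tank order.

Step 1: flows [0->1,0->2,2->3] -> levels [6 4 4 1]
Step 2: flows [0->1,0->2,2->3] -> levels [4 5 4 2]
Step 3: flows [1->0,0=2,2->3] -> levels [5 4 3 3]
Step 4: flows [0->1,0->2,2=3] -> levels [3 5 4 3]
Step 5: flows [1->0,2->0,2->3] -> levels [5 4 2 4]
Step 6: flows [0->1,0->2,3->2] -> levels [3 5 4 3]
  -> period-2 cycle: step 6 state = step 4 state
  -> state at step 7: (7-4) mod 2 = 1, same as step 5 -> [5 4 2 4]

Answer: 5 4 2 4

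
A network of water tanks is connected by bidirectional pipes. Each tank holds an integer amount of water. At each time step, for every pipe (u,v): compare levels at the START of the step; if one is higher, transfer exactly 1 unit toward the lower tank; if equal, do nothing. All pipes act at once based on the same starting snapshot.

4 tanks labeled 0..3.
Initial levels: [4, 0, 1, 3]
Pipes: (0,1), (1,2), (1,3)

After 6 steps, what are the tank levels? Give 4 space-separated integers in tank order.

Answer: 3 0 2 3

Derivation:
Step 1: flows [0->1,2->1,3->1] -> levels [3 3 0 2]
Step 2: flows [0=1,1->2,1->3] -> levels [3 1 1 3]
Step 3: flows [0->1,1=2,3->1] -> levels [2 3 1 2]
Step 4: flows [1->0,1->2,1->3] -> levels [3 0 2 3]
Step 5: flows [0->1,2->1,3->1] -> levels [2 3 1 2]
  -> period-2 cycle: step 5 state = step 3 state
  -> state at step 6: (6-3) mod 2 = 1, same as step 4 -> [3 0 2 3]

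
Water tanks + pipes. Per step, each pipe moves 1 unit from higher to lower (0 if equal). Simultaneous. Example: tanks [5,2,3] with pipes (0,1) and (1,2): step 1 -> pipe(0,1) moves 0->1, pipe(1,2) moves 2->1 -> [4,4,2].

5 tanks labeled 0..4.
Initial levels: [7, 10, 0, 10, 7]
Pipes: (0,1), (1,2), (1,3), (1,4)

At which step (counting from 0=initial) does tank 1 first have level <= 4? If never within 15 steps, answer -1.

Step 1: flows [1->0,1->2,1=3,1->4] -> levels [8 7 1 10 8]
Step 2: flows [0->1,1->2,3->1,4->1] -> levels [7 9 2 9 7]
Step 3: flows [1->0,1->2,1=3,1->4] -> levels [8 6 3 9 8]
Step 4: flows [0->1,1->2,3->1,4->1] -> levels [7 8 4 8 7]
Step 5: flows [1->0,1->2,1=3,1->4] -> levels [8 5 5 8 8]
Step 6: flows [0->1,1=2,3->1,4->1] -> levels [7 8 5 7 7]
Step 7: flows [1->0,1->2,1->3,1->4] -> levels [8 4 6 8 8]
Tank 1 first reaches <=4 at step 7

Answer: 7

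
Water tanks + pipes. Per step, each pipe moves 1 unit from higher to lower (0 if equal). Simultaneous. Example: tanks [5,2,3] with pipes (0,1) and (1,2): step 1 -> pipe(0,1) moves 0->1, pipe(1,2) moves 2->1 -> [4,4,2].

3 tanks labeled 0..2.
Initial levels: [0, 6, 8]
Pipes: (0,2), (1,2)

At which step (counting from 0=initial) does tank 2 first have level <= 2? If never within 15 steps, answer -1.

Step 1: flows [2->0,2->1] -> levels [1 7 6]
Step 2: flows [2->0,1->2] -> levels [2 6 6]
Step 3: flows [2->0,1=2] -> levels [3 6 5]
Step 4: flows [2->0,1->2] -> levels [4 5 5]
Step 5: flows [2->0,1=2] -> levels [5 5 4]
Step 6: flows [0->2,1->2] -> levels [4 4 6]
Step 7: flows [2->0,2->1] -> levels [5 5 4]
  -> period-2 cycle (repeats step 5); tank 2 never drops to <=2
Tank 2 never reaches <=2 within 15 steps

Answer: -1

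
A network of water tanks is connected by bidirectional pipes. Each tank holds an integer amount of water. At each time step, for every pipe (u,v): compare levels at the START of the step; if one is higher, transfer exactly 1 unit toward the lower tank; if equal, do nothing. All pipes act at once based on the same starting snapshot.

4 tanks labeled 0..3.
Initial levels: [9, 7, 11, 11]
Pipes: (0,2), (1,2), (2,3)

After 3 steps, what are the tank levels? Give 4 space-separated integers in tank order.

Step 1: flows [2->0,2->1,2=3] -> levels [10 8 9 11]
Step 2: flows [0->2,2->1,3->2] -> levels [9 9 10 10]
Step 3: flows [2->0,2->1,2=3] -> levels [10 10 8 10]

Answer: 10 10 8 10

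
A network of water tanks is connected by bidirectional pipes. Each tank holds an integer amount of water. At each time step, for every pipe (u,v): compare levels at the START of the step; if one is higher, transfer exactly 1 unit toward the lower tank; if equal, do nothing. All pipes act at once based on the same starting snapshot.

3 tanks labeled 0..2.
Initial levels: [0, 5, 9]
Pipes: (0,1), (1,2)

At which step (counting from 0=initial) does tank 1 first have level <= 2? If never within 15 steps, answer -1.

Answer: -1

Derivation:
Step 1: flows [1->0,2->1] -> levels [1 5 8]
Step 2: flows [1->0,2->1] -> levels [2 5 7]
Step 3: flows [1->0,2->1] -> levels [3 5 6]
Step 4: flows [1->0,2->1] -> levels [4 5 5]
Step 5: flows [1->0,1=2] -> levels [5 4 5]
Step 6: flows [0->1,2->1] -> levels [4 6 4]
Step 7: flows [1->0,1->2] -> levels [5 4 5]
  -> period-2 cycle (repeats step 5); tank 1 never drops to <=2
Tank 1 never reaches <=2 within 15 steps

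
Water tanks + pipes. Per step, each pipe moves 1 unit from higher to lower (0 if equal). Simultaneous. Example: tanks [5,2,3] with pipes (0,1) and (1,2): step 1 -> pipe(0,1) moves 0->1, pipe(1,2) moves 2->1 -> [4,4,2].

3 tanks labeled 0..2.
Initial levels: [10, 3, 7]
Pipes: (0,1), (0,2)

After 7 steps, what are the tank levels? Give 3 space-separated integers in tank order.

Answer: 8 6 6

Derivation:
Step 1: flows [0->1,0->2] -> levels [8 4 8]
Step 2: flows [0->1,0=2] -> levels [7 5 8]
Step 3: flows [0->1,2->0] -> levels [7 6 7]
Step 4: flows [0->1,0=2] -> levels [6 7 7]
Step 5: flows [1->0,2->0] -> levels [8 6 6]
Step 6: flows [0->1,0->2] -> levels [6 7 7]
  -> period-2 cycle: step 6 state = step 4 state
  -> state at step 7: (7-4) mod 2 = 1, same as step 5 -> [8 6 6]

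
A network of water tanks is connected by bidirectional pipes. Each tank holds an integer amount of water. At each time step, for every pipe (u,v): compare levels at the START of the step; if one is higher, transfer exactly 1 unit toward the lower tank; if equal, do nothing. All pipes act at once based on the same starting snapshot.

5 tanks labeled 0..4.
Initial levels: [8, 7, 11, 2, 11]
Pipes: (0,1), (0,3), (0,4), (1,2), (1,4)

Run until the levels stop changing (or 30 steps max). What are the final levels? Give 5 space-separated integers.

Answer: 9 6 9 7 8

Derivation:
Step 1: flows [0->1,0->3,4->0,2->1,4->1] -> levels [7 10 10 3 9]
Step 2: flows [1->0,0->3,4->0,1=2,1->4] -> levels [8 8 10 4 9]
Step 3: flows [0=1,0->3,4->0,2->1,4->1] -> levels [8 10 9 5 7]
Step 4: flows [1->0,0->3,0->4,1->2,1->4] -> levels [7 7 10 6 9]
Step 5: flows [0=1,0->3,4->0,2->1,4->1] -> levels [7 9 9 7 7]
Step 6: flows [1->0,0=3,0=4,1=2,1->4] -> levels [8 7 9 7 8]
Step 7: flows [0->1,0->3,0=4,2->1,4->1] -> levels [6 10 8 8 7]
Step 8: flows [1->0,3->0,4->0,1->2,1->4] -> levels [9 7 9 7 7]
Step 9: flows [0->1,0->3,0->4,2->1,1=4] -> levels [6 9 8 8 8]
Step 10: flows [1->0,3->0,4->0,1->2,1->4] -> levels [9 6 9 7 8]
Step 11: flows [0->1,0->3,0->4,2->1,4->1] -> levels [6 9 8 8 8]
  -> period-2 cycle: step 11 state = step 9 state; never stabilizes
  -> state at step 30: (30-9) mod 2 = 1, same as step 10 -> [9 6 9 7 8]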